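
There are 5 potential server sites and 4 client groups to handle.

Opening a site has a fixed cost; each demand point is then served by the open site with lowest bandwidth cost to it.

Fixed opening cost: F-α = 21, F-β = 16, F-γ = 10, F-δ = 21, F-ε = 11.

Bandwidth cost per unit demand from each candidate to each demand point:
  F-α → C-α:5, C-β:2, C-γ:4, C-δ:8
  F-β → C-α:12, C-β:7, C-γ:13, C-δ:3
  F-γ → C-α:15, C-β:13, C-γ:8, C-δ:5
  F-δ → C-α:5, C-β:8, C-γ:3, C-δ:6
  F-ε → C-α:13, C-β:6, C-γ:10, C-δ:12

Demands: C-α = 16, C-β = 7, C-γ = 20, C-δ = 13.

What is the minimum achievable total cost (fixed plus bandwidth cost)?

250

Open {F-α, F-β}: assign each demand point to its cheapest open site.
  C-α→F-α 16×5=80, C-β→F-α 7×2=14, C-γ→F-α 20×4=80, C-δ→F-β 13×3=39
  bandwidth cost 213, fixed 37 → total 250.
Compare {F-α, F-β, F-δ}: bandwidth cost 193 + fixed 58 = 251.
Compare {F-α, F-β, F-γ}: bandwidth cost 213 + fixed 47 = 260.
Compare {F-α, F-β, F-ε}: bandwidth cost 213 + fixed 48 = 261.
All other subsets cost ≥ 251. Minimum total cost: 250.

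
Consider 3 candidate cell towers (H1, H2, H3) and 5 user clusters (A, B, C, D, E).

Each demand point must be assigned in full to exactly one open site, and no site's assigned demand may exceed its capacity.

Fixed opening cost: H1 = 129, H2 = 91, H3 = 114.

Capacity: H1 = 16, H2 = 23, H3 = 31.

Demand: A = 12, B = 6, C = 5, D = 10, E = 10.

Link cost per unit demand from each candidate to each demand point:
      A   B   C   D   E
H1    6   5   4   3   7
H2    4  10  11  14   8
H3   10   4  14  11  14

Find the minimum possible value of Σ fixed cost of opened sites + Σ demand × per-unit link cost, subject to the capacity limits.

536

Open {H1, H2, H3}; cheapest assignment that respects the capacities:
  H1 (cap 16, load 15): C, D — cost 5×4 + 10×3 = 50
  H2 (cap 23, load 22): A, E — cost 12×4 + 10×8 = 128
  H3 (cap 31, load 6): B — cost 6×4 = 24
  Shipping 202, fixed 334 → total 536.
  Any other capacity-feasible assignment to {H1, H2, H3} ships for at least 202.
Compare {H2, H3}: its best feasible assignment gives total 537.
Compare {H1, H3}: its best feasible assignment gives total 577.
Every other set of open sites that can feasibly serve all demand totals ≥ 537 even under its best assignment. Minimum: 536.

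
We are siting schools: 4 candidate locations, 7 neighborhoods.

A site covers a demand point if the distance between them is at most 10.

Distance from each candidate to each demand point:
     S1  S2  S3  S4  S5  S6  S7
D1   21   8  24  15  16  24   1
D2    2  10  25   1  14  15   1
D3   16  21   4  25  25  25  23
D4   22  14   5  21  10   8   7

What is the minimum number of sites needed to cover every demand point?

Coverage sets (demand points within 10 of each site):
  D1: {S2, S7}
  D2: {S1, S2, S4, S7}
  D3: {S3}
  D4: {S3, S5, S6, S7}
No single site covers all 7 demand points.
But {D2, D4} covers everything, so the minimum is 2.

2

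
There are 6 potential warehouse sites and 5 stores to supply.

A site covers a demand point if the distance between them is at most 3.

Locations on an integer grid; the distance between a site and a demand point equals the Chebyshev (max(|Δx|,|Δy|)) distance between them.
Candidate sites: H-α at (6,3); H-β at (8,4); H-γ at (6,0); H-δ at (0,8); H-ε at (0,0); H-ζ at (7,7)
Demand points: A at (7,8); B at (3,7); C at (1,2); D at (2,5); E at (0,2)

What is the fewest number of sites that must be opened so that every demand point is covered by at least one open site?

Coverage sets (demand points within 3 of each site):
  H-α: {}
  H-β: {}
  H-γ: {}
  H-δ: {B, D}
  H-ε: {C, E}
  H-ζ: {A}
No 2 sites suffice: every size-2 union leaves at least one demand point uncovered.
But {H-δ, H-ε, H-ζ} covers everything, so the minimum is 3.

3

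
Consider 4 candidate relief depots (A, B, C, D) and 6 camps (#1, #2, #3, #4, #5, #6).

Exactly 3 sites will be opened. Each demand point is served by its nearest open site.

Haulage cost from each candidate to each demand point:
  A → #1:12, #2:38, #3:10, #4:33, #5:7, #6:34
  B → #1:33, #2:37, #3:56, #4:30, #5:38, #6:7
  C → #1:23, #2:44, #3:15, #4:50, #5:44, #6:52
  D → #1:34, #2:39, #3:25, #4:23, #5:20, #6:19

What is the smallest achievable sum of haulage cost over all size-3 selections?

Open {A, B, D}.
  #1→A 12, #2→B 37, #3→A 10, #4→D 23, #5→A 7, #6→B 7  ⇒ total 96.
Compare {A, B, C}: total 103.
Compare {A, C, D}: total 109.
No size-3 selection does better; minimum is 96.

96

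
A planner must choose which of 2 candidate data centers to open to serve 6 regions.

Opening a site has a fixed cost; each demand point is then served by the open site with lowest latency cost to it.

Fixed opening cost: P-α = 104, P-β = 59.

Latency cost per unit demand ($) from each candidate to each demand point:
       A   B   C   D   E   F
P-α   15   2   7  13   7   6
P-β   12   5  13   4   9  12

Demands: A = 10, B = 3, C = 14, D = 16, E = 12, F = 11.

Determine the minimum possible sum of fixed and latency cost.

601

Open {P-α, P-β}: assign each demand point to its cheapest open site.
  A→P-β 10×12=120, B→P-α 3×2=6, C→P-α 14×7=98, D→P-β 16×4=64, E→P-α 12×7=84, F→P-α 11×6=66
  latency cost 438, fixed 163 → total 601.
Compare {P-β}: latency cost 621 + fixed 59 = 680.
Compare {P-α}: latency cost 612 + fixed 104 = 716.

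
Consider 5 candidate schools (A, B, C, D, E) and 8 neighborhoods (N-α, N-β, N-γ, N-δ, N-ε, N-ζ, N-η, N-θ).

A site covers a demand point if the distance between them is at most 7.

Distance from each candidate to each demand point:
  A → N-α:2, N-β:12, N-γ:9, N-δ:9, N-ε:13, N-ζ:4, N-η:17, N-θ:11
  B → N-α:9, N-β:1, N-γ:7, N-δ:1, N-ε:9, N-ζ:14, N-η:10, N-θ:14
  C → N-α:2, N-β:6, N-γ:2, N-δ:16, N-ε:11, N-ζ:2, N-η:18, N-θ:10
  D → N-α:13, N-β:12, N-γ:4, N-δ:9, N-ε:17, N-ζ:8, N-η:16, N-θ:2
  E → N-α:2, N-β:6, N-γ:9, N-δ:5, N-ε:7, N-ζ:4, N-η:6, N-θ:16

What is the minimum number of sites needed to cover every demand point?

2

Coverage sets (demand points within 7 of each site):
  A: {N-α, N-ζ}
  B: {N-β, N-γ, N-δ}
  C: {N-α, N-β, N-γ, N-ζ}
  D: {N-γ, N-θ}
  E: {N-α, N-β, N-δ, N-ε, N-ζ, N-η}
No single site covers all 8 demand points.
But {D, E} covers everything, so the minimum is 2.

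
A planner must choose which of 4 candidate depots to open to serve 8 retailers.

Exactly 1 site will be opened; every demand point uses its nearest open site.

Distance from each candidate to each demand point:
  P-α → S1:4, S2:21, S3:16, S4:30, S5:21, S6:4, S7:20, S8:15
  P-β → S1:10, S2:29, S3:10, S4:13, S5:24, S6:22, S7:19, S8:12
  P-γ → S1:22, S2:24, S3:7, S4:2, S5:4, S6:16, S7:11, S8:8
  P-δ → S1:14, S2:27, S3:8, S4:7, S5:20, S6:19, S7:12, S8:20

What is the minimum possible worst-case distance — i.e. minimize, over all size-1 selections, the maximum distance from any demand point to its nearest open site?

Open {P-γ}.
  Farthest demand point is S2 at distance 24 (to P-γ); all others are ≤ 24.
With {P-δ} the worst case is 27.
With {P-β} the worst case is 29.
No size-1 selection achieves below 24.

24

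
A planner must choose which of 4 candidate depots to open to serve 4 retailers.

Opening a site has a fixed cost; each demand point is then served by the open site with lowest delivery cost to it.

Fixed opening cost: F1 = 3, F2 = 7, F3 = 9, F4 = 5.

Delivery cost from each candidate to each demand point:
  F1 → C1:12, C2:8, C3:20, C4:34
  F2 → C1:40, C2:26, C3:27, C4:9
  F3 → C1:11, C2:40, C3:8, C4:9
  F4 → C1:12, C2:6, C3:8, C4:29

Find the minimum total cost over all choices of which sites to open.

47

Open {F2, F4}: assign each demand point to its cheapest open site.
  C1→F4 12, C2→F4 6, C3→F4 8, C4→F2 9
  delivery cost 35, fixed 12 → total 47.
Compare {F1, F3}: delivery cost 36 + fixed 12 = 48.
Compare {F3, F4}: delivery cost 34 + fixed 14 = 48.
Compare {F1, F2, F4}: delivery cost 35 + fixed 15 = 50.
All other subsets cost ≥ 48. Minimum total cost: 47.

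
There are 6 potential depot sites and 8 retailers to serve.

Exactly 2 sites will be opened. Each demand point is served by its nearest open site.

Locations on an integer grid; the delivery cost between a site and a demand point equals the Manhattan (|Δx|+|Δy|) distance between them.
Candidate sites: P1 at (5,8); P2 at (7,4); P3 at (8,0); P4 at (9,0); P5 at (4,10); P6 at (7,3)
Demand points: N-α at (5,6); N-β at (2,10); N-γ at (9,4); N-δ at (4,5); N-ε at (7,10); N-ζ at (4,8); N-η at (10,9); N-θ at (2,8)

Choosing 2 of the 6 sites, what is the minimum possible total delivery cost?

Open {P1, P2}.
  N-α→P1 2, N-β→P1 5, N-γ→P2 2, N-δ→P1 4, N-ε→P1 4, N-ζ→P1 1, N-η→P1 6, N-θ→P1 3  ⇒ total 27.
Compare {P1, P6}: total 28.
Compare {P2, P5}: total 28.
No size-2 selection does better; minimum is 27.

27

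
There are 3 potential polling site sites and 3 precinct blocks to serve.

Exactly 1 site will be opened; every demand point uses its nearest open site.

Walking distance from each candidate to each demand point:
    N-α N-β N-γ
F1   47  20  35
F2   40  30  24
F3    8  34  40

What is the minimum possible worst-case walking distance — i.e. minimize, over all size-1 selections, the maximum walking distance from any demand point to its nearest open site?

Open {F2}.
  Farthest demand point is N-α at walking distance 40 (to F2); all others are ≤ 40.
With {F3} the worst case is 40.
With {F1} the worst case is 47.
No size-1 selection achieves below 40.

40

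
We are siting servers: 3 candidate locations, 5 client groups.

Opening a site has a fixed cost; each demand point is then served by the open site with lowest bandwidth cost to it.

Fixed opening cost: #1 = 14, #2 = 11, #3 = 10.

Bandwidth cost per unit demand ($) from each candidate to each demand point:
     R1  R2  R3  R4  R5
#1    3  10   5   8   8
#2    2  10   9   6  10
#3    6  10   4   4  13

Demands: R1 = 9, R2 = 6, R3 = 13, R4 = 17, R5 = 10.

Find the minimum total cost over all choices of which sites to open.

311

Open {#1, #3}: assign each demand point to its cheapest open site.
  R1→#1 9×3=27, R2→#1 6×10=60, R3→#3 13×4=52, R4→#3 17×4=68, R5→#1 10×8=80
  bandwidth cost 287, fixed 24 → total 311.
Compare {#1, #2, #3}: bandwidth cost 278 + fixed 35 = 313.
Compare {#2, #3}: bandwidth cost 298 + fixed 21 = 319.
Compare {#1, #2}: bandwidth cost 325 + fixed 25 = 350.
All other subsets cost ≥ 313. Minimum total cost: 311.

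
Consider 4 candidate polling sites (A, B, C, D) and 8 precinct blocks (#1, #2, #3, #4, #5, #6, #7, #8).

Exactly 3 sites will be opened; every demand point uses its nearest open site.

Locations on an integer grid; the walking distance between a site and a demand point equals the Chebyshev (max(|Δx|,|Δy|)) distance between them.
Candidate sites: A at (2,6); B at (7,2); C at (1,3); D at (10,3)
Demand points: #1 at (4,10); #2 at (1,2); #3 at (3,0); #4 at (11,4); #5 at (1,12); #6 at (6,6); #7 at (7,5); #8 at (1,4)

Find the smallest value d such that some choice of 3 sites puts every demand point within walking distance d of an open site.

6

Open {A, B, C}.
  Farthest demand point is #5 at walking distance 6 (to A); all others are ≤ 6.
With {A, B, D} the worst case is 6.
With {A, C, D} the worst case is 6.
No size-3 selection achieves below 6.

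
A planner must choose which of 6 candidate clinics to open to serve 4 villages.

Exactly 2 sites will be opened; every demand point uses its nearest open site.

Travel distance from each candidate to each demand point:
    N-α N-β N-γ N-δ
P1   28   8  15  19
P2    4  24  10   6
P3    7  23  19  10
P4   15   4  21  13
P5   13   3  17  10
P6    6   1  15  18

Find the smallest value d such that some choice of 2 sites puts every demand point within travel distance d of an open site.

Open {P1, P2}.
  Farthest demand point is N-γ at travel distance 10 (to P2); all others are ≤ 10.
With {P2, P4} the worst case is 10.
With {P2, P5} the worst case is 10.
No size-2 selection achieves below 10.

10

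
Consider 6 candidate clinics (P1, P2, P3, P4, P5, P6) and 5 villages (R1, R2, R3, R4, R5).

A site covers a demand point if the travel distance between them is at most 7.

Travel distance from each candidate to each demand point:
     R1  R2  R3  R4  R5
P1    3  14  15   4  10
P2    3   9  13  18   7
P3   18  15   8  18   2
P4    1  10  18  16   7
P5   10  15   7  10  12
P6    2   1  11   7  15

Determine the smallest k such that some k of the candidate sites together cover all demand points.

Coverage sets (demand points within 7 of each site):
  P1: {R1, R4}
  P2: {R1, R5}
  P3: {R5}
  P4: {R1, R5}
  P5: {R3}
  P6: {R1, R2, R4}
No 2 sites suffice: every size-2 union leaves at least one demand point uncovered.
But {P2, P5, P6} covers everything, so the minimum is 3.

3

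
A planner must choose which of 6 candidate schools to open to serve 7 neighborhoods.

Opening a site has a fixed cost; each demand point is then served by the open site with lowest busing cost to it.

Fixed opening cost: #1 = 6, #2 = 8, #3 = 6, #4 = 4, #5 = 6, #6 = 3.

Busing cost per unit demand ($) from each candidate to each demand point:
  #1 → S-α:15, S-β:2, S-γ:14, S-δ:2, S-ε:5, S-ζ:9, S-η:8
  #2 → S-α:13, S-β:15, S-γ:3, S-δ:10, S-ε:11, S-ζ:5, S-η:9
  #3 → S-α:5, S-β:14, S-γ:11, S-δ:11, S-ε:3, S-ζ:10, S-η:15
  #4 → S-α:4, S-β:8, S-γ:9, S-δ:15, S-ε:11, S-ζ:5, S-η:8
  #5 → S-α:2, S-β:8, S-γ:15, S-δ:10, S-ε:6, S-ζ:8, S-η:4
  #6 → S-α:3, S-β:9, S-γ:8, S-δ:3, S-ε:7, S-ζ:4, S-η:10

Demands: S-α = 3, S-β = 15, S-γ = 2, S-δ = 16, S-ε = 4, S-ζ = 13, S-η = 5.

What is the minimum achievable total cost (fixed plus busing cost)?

Open {#1, #2, #3, #5, #6}: assign each demand point to its cheapest open site.
  S-α→#5 3×2=6, S-β→#1 15×2=30, S-γ→#2 2×3=6, S-δ→#1 16×2=32, S-ε→#3 4×3=12, S-ζ→#6 13×4=52, S-η→#5 5×4=20
  busing cost 158, fixed 29 → total 187.
Compare {#1, #2, #5, #6}: busing cost 166 + fixed 23 = 189.
Compare {#1, #3, #5, #6}: busing cost 168 + fixed 21 = 189.
Compare {#1, #5, #6}: busing cost 176 + fixed 15 = 191.
All other subsets cost ≥ 189. Minimum total cost: 187.

187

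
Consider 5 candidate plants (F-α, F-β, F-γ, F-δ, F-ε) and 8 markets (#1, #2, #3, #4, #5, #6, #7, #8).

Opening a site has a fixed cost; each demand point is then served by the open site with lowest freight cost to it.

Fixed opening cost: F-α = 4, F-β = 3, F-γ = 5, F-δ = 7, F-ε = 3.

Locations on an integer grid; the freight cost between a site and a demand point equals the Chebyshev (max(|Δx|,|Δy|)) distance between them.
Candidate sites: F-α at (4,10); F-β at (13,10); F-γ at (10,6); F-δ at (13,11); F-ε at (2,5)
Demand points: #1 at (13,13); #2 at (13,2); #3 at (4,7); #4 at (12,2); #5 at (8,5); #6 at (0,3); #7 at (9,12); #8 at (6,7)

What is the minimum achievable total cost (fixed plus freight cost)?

Open {F-β, F-γ, F-ε}: assign each demand point to its cheapest open site.
  #1→F-β 3, #2→F-γ 4, #3→F-ε 2, #4→F-γ 4, #5→F-γ 2, #6→F-ε 2, #7→F-β 4, #8→F-γ 4
  freight cost 25, fixed 11 → total 36.
Compare {F-γ, F-ε}: freight cost 31 + fixed 8 = 39.
Compare {F-γ, F-δ, F-ε}: freight cost 24 + fixed 15 = 39.
Compare {F-α, F-β, F-γ, F-ε}: freight cost 24 + fixed 15 = 39.
All other subsets cost ≥ 39. Minimum total cost: 36.

36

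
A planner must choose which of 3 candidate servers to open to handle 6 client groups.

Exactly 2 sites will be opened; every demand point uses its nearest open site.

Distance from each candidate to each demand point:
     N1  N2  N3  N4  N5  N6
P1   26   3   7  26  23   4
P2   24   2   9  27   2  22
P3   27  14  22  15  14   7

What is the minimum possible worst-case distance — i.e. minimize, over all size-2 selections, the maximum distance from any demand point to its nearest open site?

Open {P2, P3}.
  Farthest demand point is N1 at distance 24 (to P2); all others are ≤ 24.
With {P1, P2} the worst case is 26.
With {P1, P3} the worst case is 26.
No size-2 selection achieves below 24.

24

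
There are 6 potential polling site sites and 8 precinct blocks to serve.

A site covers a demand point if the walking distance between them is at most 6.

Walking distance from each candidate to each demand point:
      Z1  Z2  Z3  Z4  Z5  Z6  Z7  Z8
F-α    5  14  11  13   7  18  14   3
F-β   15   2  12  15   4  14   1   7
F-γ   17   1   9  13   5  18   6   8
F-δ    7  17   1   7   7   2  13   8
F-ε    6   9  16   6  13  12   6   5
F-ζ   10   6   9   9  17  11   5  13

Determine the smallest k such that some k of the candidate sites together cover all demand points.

3

Coverage sets (demand points within 6 of each site):
  F-α: {Z1, Z8}
  F-β: {Z2, Z5, Z7}
  F-γ: {Z2, Z5, Z7}
  F-δ: {Z3, Z6}
  F-ε: {Z1, Z4, Z7, Z8}
  F-ζ: {Z2, Z7}
No 2 sites suffice: every size-2 union leaves at least one demand point uncovered.
But {F-β, F-δ, F-ε} covers everything, so the minimum is 3.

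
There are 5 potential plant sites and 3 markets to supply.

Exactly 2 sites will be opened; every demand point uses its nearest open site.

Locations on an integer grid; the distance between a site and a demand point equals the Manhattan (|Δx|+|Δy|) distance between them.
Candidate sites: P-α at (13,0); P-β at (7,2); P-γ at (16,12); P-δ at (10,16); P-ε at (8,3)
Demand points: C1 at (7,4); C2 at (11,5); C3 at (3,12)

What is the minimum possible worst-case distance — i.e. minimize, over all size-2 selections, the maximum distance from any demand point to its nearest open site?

11

Open {P-α, P-δ}.
  Farthest demand point is C3 at distance 11 (to P-δ); all others are ≤ 11.
With {P-β, P-δ} the worst case is 11.
With {P-δ, P-ε} the worst case is 11.
No size-2 selection achieves below 11.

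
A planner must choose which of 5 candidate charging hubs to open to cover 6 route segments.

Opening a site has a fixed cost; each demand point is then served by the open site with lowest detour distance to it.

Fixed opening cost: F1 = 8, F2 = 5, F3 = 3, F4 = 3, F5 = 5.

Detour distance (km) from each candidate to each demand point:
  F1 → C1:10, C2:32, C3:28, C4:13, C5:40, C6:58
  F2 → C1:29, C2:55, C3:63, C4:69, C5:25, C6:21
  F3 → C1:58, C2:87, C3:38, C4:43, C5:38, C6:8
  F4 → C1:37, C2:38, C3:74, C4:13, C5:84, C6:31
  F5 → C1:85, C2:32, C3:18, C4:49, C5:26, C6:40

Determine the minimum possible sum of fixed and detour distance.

Open {F1, F3, F5}: assign each demand point to its cheapest open site.
  C1→F1 10, C2→F1 32, C3→F5 18, C4→F1 13, C5→F5 26, C6→F3 8
  detour distance 107, fixed 16 → total 123.
Compare {F1, F3, F4, F5}: detour distance 107 + fixed 19 = 126.
Compare {F1, F2, F3, F5}: detour distance 106 + fixed 21 = 127.
Compare {F1, F2, F3, F4, F5}: detour distance 106 + fixed 24 = 130.
All other subsets cost ≥ 126. Minimum total cost: 123.

123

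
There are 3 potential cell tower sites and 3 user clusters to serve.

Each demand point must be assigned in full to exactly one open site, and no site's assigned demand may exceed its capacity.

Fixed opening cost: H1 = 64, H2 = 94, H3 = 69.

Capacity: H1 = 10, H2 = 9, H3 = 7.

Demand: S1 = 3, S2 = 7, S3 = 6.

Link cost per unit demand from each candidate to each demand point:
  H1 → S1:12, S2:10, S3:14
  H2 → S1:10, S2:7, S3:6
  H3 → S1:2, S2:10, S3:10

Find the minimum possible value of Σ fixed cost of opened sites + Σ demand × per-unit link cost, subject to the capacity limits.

Open {H1, H2}; cheapest assignment that respects the capacities:
  H1 (cap 10, load 7): S2 — cost 7×10 = 70
  H2 (cap 9, load 9): S1, S3 — cost 3×10 + 6×6 = 66
  Shipping 136, fixed 158 → total 294.
  Any other capacity-feasible assignment to {H1, H2} ships for at least 136.
Compare {H1, H3}: its best feasible assignment gives total 299.
Compare {H2, H3}: its best feasible assignment gives total 299.
Every other set of open sites that can feasibly serve all demand totals ≥ 299 even under its best assignment. Minimum: 294.

294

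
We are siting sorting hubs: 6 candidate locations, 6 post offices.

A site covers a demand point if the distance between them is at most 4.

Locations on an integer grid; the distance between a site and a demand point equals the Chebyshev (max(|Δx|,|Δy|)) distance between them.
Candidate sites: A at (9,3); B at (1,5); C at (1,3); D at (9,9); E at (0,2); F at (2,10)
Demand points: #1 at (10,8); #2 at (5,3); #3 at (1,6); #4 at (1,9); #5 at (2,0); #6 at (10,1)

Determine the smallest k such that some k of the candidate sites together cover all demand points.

Coverage sets (demand points within 4 of each site):
  A: {#2, #6}
  B: {#2, #3, #4}
  C: {#2, #3, #5}
  D: {#1}
  E: {#3, #5}
  F: {#3, #4}
No 3 sites suffice: every size-3 union leaves at least one demand point uncovered.
But {A, B, C, D} covers everything, so the minimum is 4.

4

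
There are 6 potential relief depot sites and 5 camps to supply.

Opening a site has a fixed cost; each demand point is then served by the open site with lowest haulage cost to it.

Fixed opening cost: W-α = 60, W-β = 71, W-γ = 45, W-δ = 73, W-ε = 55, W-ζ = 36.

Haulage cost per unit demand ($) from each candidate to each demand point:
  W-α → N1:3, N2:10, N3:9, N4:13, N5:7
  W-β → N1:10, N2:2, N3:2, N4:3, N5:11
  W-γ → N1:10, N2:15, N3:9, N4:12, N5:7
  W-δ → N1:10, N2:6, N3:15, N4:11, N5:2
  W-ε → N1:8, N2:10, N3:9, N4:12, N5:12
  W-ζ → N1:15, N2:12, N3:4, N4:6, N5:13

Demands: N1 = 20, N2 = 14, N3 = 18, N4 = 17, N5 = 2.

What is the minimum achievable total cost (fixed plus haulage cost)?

Open {W-α, W-β}: assign each demand point to its cheapest open site.
  N1→W-α 20×3=60, N2→W-β 14×2=28, N3→W-β 18×2=36, N4→W-β 17×3=51, N5→W-α 2×7=14
  haulage cost 189, fixed 131 → total 320.
Compare {W-α, W-β, W-ζ}: haulage cost 189 + fixed 167 = 356.
Compare {W-α, W-β, W-γ}: haulage cost 189 + fixed 176 = 365.
Compare {W-α, W-β, W-ε}: haulage cost 189 + fixed 186 = 375.
All other subsets cost ≥ 356. Minimum total cost: 320.

320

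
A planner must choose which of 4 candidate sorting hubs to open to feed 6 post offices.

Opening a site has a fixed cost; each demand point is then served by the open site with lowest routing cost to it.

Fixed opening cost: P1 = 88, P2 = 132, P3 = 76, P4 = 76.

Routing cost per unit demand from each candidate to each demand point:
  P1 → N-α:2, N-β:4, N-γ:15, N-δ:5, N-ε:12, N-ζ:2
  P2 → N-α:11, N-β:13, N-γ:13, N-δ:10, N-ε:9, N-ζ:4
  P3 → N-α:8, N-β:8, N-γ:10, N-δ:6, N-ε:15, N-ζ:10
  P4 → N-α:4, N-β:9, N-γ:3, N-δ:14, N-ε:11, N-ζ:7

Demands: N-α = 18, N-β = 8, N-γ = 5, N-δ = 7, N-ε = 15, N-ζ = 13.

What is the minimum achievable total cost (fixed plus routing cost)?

472

Open {P1}: assign each demand point to its cheapest open site.
  N-α→P1 18×2=36, N-β→P1 8×4=32, N-γ→P1 5×15=75, N-δ→P1 7×5=35, N-ε→P1 15×12=180, N-ζ→P1 13×2=26
  routing cost 384, fixed 88 → total 472.
Compare {P1, P4}: routing cost 309 + fixed 164 = 473.
Compare {P1, P3}: routing cost 359 + fixed 164 = 523.
Compare {P1, P2}: routing cost 329 + fixed 220 = 549.
All other subsets cost ≥ 473. Minimum total cost: 472.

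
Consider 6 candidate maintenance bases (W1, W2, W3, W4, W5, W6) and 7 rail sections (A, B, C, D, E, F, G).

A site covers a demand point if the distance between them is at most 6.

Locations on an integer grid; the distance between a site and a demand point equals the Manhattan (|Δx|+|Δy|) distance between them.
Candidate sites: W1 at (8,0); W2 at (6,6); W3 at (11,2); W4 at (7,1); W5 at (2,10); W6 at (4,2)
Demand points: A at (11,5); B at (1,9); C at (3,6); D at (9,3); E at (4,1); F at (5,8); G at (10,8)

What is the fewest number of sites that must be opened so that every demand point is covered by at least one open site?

Coverage sets (demand points within 6 of each site):
  W1: {D, E}
  W2: {A, C, D, F, G}
  W3: {A, D}
  W4: {D, E}
  W5: {B, C, F}
  W6: {C, D, E}
No 2 sites suffice: every size-2 union leaves at least one demand point uncovered.
But {W1, W2, W5} covers everything, so the minimum is 3.

3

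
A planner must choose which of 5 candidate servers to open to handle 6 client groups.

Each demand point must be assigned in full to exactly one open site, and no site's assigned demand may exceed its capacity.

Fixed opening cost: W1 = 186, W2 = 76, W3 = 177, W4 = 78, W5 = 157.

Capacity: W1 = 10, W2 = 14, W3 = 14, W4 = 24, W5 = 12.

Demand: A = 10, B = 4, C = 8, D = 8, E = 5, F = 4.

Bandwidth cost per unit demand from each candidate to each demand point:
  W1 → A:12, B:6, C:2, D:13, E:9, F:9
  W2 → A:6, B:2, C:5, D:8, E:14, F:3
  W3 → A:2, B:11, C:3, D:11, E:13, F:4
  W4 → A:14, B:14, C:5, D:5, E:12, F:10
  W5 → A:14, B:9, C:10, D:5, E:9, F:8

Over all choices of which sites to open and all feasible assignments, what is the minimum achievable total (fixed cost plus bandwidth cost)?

Open {W2, W3, W4}; cheapest assignment that respects the capacities:
  W2 (cap 14, load 8): B, F — cost 4×2 + 4×3 = 20
  W3 (cap 14, load 10): A — cost 10×2 = 20
  W4 (cap 24, load 21): C, D, E — cost 8×5 + 8×5 + 5×12 = 140
  Shipping 180, fixed 331 → total 511.
  Any other capacity-feasible assignment to {W2, W3, W4} ships for at least 180.
Compare {W2, W4, W5}: its best feasible assignment gives total 536.
Compare {W1, W2, W4}: its best feasible assignment gives total 561.
Every other set of open sites that can feasibly serve all demand totals ≥ 536 even under its best assignment. Minimum: 511.

511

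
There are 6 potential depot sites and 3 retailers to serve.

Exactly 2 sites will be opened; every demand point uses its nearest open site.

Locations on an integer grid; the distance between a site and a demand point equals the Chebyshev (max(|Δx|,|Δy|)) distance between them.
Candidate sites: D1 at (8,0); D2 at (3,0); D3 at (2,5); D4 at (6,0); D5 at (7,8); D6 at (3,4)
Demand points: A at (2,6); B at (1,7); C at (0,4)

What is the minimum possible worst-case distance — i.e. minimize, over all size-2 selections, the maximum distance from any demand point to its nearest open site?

2

Open {D1, D3}.
  Farthest demand point is B at distance 2 (to D3); all others are ≤ 2.
With {D2, D3} the worst case is 2.
With {D3, D4} the worst case is 2.
No size-2 selection achieves below 2.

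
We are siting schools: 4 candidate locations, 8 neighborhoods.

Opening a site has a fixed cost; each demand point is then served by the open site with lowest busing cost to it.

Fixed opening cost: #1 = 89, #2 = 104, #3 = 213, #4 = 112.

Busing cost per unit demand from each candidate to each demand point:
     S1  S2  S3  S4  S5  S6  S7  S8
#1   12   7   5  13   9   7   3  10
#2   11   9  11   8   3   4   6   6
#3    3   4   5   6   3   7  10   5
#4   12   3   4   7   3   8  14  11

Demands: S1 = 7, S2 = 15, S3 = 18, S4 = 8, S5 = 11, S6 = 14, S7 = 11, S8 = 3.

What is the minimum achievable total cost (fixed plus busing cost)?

Open {#2, #4}: assign each demand point to its cheapest open site.
  S1→#2 7×11=77, S2→#4 15×3=45, S3→#4 18×4=72, S4→#4 8×7=56, S5→#2 11×3=33, S6→#2 14×4=56, S7→#2 11×6=66, S8→#2 3×6=18
  busing cost 423, fixed 216 → total 639.
Compare {#1, #4}: busing cost 451 + fixed 201 = 652.
Compare {#1, #2}: busing cost 476 + fixed 193 = 669.
Compare {#3}: busing cost 475 + fixed 213 = 688.
All other subsets cost ≥ 652. Minimum total cost: 639.

639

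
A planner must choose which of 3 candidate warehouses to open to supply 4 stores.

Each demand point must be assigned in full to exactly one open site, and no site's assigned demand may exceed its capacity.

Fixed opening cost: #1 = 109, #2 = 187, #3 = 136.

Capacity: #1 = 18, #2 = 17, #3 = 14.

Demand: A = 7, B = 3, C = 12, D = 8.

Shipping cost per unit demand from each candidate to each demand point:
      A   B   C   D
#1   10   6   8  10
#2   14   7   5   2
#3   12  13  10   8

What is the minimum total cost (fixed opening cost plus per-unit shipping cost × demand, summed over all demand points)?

524

Open {#1, #2}; cheapest assignment that respects the capacities:
  #1 (cap 18, load 18): A, B, D — cost 7×10 + 3×6 + 8×10 = 168
  #2 (cap 17, load 12): C — cost 12×5 = 60
  Shipping 228, fixed 296 → total 524.
  Any other capacity-feasible assignment to {#1, #2} ships for at least 228.
Compare {#1, #3}: its best feasible assignment gives total 533.
Compare {#1, #2, #3}: its best feasible assignment gives total 644.
Every other set of open sites that can feasibly serve all demand totals ≥ 533 even under its best assignment. Minimum: 524.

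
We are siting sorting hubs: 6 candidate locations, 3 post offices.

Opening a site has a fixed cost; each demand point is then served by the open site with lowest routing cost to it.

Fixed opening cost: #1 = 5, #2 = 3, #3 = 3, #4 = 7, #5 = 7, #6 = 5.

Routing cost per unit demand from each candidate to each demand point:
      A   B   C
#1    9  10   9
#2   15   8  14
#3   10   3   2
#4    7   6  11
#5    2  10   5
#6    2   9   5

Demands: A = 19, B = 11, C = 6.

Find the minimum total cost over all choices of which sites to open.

Open {#3, #6}: assign each demand point to its cheapest open site.
  A→#6 19×2=38, B→#3 11×3=33, C→#3 6×2=12
  routing cost 83, fixed 8 → total 91.
Compare {#3, #5}: routing cost 83 + fixed 10 = 93.
Compare {#2, #3, #6}: routing cost 83 + fixed 11 = 94.
Compare {#1, #3, #6}: routing cost 83 + fixed 13 = 96.
All other subsets cost ≥ 93. Minimum total cost: 91.

91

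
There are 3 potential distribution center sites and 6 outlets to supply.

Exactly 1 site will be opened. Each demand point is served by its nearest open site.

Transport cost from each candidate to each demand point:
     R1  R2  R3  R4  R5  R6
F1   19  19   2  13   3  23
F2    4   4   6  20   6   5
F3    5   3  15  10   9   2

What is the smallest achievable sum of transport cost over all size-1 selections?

Open {F3}.
  R1→F3 5, R2→F3 3, R3→F3 15, R4→F3 10, R5→F3 9, R6→F3 2  ⇒ total 44.
Compare {F2}: total 45.
Compare {F1}: total 79.

44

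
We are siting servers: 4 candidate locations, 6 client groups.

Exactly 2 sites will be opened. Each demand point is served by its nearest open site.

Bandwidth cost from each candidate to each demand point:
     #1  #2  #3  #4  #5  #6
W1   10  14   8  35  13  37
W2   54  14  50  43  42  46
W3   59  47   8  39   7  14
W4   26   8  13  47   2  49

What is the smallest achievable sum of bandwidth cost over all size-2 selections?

88

Open {W1, W3}.
  #1→W1 10, #2→W1 14, #3→W1 8, #4→W1 35, #5→W3 7, #6→W3 14  ⇒ total 88.
Compare {W3, W4}: total 97.
Compare {W1, W4}: total 100.
No size-2 selection does better; minimum is 88.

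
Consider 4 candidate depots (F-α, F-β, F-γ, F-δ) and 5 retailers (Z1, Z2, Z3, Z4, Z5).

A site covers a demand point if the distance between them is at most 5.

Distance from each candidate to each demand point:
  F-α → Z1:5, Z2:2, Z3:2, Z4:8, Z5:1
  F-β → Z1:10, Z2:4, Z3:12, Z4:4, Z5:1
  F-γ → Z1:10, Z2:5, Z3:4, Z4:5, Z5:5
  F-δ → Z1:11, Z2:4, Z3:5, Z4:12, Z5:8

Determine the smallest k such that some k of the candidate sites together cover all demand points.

2

Coverage sets (demand points within 5 of each site):
  F-α: {Z1, Z2, Z3, Z5}
  F-β: {Z2, Z4, Z5}
  F-γ: {Z2, Z3, Z4, Z5}
  F-δ: {Z2, Z3}
No single site covers all 5 demand points.
But {F-α, F-β} covers everything, so the minimum is 2.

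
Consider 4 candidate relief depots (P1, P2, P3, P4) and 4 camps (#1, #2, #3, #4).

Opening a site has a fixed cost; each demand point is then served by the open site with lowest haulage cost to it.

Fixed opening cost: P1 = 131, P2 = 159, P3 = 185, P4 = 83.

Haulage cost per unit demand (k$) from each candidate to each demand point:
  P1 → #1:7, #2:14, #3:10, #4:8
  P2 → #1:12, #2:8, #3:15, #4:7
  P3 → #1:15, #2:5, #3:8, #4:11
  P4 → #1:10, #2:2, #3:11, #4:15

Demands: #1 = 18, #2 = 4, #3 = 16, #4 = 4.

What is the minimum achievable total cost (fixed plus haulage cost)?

Open {P1}: assign each demand point to its cheapest open site.
  #1→P1 18×7=126, #2→P1 4×14=56, #3→P1 16×10=160, #4→P1 4×8=32
  haulage cost 374, fixed 131 → total 505.
Compare {P4}: haulage cost 424 + fixed 83 = 507.
Compare {P1, P4}: haulage cost 326 + fixed 214 = 540.
Compare {P1, P3}: haulage cost 306 + fixed 316 = 622.
All other subsets cost ≥ 507. Minimum total cost: 505.

505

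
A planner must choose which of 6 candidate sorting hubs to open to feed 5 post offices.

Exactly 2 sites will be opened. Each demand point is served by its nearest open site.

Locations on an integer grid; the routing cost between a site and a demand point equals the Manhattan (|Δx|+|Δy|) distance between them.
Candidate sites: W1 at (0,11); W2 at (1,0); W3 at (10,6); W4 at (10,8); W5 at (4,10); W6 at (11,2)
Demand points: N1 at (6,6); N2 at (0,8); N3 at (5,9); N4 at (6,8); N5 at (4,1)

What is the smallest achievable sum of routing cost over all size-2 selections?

22

Open {W2, W5}.
  N1→W5 6, N2→W5 6, N3→W5 2, N4→W5 4, N5→W2 4  ⇒ total 22.
Compare {W1, W5}: total 24.
Compare {W3, W5}: total 25.
No size-2 selection does better; minimum is 22.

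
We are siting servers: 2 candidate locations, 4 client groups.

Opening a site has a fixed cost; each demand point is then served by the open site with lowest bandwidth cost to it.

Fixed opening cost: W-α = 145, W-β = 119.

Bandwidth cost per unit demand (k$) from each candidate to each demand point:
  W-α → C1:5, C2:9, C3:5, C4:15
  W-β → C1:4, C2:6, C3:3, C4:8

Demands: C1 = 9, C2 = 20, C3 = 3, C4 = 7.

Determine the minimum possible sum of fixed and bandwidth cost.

340

Open {W-β}: assign each demand point to its cheapest open site.
  C1→W-β 9×4=36, C2→W-β 20×6=120, C3→W-β 3×3=9, C4→W-β 7×8=56
  bandwidth cost 221, fixed 119 → total 340.
Compare {W-α, W-β}: bandwidth cost 221 + fixed 264 = 485.
Compare {W-α}: bandwidth cost 345 + fixed 145 = 490.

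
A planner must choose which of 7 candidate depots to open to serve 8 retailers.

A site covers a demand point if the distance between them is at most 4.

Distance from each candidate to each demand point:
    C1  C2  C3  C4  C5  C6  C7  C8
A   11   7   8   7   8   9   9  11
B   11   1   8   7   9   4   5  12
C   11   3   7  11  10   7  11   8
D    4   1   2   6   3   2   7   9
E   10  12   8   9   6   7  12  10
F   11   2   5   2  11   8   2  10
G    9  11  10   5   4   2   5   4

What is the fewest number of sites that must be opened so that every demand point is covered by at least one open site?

Coverage sets (demand points within 4 of each site):
  A: {}
  B: {C2, C6}
  C: {C2}
  D: {C1, C2, C3, C5, C6}
  E: {}
  F: {C2, C4, C7}
  G: {C5, C6, C8}
No 2 sites suffice: every size-2 union leaves at least one demand point uncovered.
But {D, F, G} covers everything, so the minimum is 3.

3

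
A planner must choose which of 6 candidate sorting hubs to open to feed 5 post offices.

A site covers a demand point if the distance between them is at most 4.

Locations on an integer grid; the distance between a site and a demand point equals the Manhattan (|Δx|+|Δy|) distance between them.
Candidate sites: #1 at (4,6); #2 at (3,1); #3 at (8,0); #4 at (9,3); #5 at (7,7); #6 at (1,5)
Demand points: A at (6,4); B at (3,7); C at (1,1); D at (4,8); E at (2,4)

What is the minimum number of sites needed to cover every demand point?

2

Coverage sets (demand points within 4 of each site):
  #1: {A, B, D, E}
  #2: {C, E}
  #3: {}
  #4: {A}
  #5: {A, B, D}
  #6: {B, C, E}
No single site covers all 5 demand points.
But {#1, #2} covers everything, so the minimum is 2.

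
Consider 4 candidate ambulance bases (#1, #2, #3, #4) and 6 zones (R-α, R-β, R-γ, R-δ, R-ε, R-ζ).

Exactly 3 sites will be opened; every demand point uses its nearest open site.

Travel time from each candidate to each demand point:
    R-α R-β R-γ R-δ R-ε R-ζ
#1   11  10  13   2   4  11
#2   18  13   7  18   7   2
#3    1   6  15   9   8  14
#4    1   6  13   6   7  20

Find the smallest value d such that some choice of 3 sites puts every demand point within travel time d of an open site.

7

Open {#1, #2, #3}.
  Farthest demand point is R-γ at travel time 7 (to #2); all others are ≤ 7.
With {#1, #2, #4} the worst case is 7.
With {#2, #3, #4} the worst case is 7.
No size-3 selection achieves below 7.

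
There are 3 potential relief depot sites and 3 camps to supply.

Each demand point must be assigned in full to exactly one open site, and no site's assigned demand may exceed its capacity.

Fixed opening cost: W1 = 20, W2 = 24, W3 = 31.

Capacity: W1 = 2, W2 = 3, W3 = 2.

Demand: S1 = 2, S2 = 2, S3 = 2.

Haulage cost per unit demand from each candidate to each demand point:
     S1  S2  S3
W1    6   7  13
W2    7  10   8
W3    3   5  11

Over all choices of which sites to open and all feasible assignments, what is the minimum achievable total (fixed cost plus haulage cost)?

111

Open {W1, W2, W3}; cheapest assignment that respects the capacities:
  W1 (cap 2, load 2): S2 — cost 2×7 = 14
  W2 (cap 3, load 2): S3 — cost 2×8 = 16
  W3 (cap 2, load 2): S1 — cost 2×3 = 6
  Shipping 36, fixed 75 → total 111.
  Any other capacity-feasible assignment to {W1, W2, W3} ships for at least 36.
Total demand is 6 and no other set of sites has combined capacity ≥ 6, so {W1, W2, W3} is the only feasible choice of open sites. Minimum: 111.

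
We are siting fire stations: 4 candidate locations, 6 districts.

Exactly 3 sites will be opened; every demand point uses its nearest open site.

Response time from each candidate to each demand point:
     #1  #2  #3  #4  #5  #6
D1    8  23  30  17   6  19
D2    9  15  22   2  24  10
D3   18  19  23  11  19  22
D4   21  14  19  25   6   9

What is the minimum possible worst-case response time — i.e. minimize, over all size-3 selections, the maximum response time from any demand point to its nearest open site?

Open {D1, D2, D4}.
  Farthest demand point is #3 at response time 19 (to D4); all others are ≤ 19.
With {D1, D3, D4} the worst case is 19.
With {D2, D3, D4} the worst case is 19.
No size-3 selection achieves below 19.

19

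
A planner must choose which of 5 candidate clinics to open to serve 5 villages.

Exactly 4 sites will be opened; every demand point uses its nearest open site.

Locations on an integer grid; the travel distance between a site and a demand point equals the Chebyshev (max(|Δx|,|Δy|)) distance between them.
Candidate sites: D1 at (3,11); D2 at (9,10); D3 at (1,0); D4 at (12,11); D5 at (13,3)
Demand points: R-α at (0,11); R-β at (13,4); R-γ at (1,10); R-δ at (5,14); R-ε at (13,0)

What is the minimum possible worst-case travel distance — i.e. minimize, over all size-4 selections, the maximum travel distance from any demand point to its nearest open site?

Open {D1, D2, D3, D5}.
  Farthest demand point is R-α at travel distance 3 (to D1); all others are ≤ 3.
With {D1, D2, D4, D5} the worst case is 3.
With {D1, D3, D4, D5} the worst case is 3.
No size-4 selection achieves below 3.

3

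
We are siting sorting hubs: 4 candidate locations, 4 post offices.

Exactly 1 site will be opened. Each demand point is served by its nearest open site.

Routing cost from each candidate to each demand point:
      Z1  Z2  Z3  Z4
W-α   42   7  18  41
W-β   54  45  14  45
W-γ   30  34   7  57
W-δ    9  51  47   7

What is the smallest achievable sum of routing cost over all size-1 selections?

108

Open {W-α}.
  Z1→W-α 42, Z2→W-α 7, Z3→W-α 18, Z4→W-α 41  ⇒ total 108.
Compare {W-δ}: total 114.
Compare {W-γ}: total 128.
No size-1 selection does better; minimum is 108.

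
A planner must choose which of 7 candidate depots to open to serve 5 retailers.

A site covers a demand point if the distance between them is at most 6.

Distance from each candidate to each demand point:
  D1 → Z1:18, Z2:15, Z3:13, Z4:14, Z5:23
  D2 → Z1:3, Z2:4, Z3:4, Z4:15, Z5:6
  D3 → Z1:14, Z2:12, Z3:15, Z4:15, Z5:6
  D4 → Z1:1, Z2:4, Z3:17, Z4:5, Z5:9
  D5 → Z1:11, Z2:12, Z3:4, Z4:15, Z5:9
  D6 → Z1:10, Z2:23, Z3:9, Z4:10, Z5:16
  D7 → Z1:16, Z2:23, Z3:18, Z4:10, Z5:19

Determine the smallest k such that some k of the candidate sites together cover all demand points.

2

Coverage sets (demand points within 6 of each site):
  D1: {}
  D2: {Z1, Z2, Z3, Z5}
  D3: {Z5}
  D4: {Z1, Z2, Z4}
  D5: {Z3}
  D6: {}
  D7: {}
No single site covers all 5 demand points.
But {D2, D4} covers everything, so the minimum is 2.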